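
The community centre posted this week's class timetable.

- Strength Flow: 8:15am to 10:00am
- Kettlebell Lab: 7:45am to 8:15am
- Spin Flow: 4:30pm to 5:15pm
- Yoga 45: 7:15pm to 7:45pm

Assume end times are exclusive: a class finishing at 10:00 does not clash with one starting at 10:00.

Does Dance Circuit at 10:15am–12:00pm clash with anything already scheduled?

Kettlebell Lab: ends 8:15am at or before Dance Circuit starts 10:15am → clear.
Strength Flow: ends 10:00am at or before Dance Circuit starts 10:15am → clear.
Spin Flow: starts 4:30pm at or after Dance Circuit ends 12:00pm → clear.
Yoga 45: starts 7:15pm at or after Dance Circuit ends 12:00pm → clear.

No — it doesn't clash with anything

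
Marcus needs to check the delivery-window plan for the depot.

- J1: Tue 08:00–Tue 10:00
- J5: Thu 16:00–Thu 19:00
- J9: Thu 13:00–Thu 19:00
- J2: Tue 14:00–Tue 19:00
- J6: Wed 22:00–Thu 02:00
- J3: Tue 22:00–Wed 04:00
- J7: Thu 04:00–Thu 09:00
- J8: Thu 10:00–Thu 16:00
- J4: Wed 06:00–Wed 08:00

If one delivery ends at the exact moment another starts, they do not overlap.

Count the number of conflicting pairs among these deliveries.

Two intervals overlap when each starts before the other ends.
Sorted by start: J1, J2, J3, J4, J6, J7, J8, J9, J5.
J2 starts after J1 ends — done with J1.
J3 starts after J2 ends — done with J2.
J4 starts after J3 ends — done with J3.
J6 starts after J4 ends — done with J4.
J7 starts after J6 ends — done with J6.
J8 starts after J7 ends — done with J7.
J9 starts before J8 ends → J8 and J9 overlap.
J5 starts exactly when J8 ends (back-to-back, no overlap).
J5 starts before J9 ends → J9 and J5 overlap.
Overlapping pairs: J5 & J9, J8 & J9 — 2 in total.

2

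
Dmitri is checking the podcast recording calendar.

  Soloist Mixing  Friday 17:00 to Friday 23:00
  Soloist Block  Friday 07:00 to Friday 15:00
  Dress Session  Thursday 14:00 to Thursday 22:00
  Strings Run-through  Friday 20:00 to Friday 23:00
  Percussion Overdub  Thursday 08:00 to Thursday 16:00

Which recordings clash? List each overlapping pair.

Dress Session & Percussion Overdub, Soloist Mixing & Strings Run-through

Sorted by start: Percussion Overdub, Dress Session, Soloist Block, Soloist Mixing, Strings Run-through.
Dress Session starts before Percussion Overdub ends → Percussion Overdub and Dress Session overlap.
Soloist Block starts after Percussion Overdub ends, so Percussion Overdub has no further overlaps.
Soloist Block starts after Dress Session ends, so Dress Session has no further overlaps.
Soloist Mixing starts after Soloist Block ends, so Soloist Block has no further overlaps.
Strings Run-through starts before Soloist Mixing ends → Soloist Mixing and Strings Run-through overlap.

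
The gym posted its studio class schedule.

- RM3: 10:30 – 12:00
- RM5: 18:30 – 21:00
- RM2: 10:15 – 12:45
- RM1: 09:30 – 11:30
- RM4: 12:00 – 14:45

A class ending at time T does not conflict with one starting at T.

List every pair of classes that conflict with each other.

Two intervals overlap when each starts before the other ends.
Sorted by start: RM1, RM2, RM3, RM4, RM5.
RM2 starts before RM1 ends → RM1 and RM2 overlap.
RM3 starts before RM1 ends → RM1 and RM3 overlap.
RM4 starts after RM1 ends, so nothing later overlaps RM1 either.
RM3 starts before RM2 ends → RM2 and RM3 overlap.
RM4 starts before RM2 ends → RM2 and RM4 overlap.
RM5 starts after RM2 ends.
RM4 starts exactly when RM3 ends (back-to-back, no overlap), so nothing later overlaps RM3 either.
RM5 starts after RM4 ends.

RM1 & RM2, RM1 & RM3, RM2 & RM3, RM2 & RM4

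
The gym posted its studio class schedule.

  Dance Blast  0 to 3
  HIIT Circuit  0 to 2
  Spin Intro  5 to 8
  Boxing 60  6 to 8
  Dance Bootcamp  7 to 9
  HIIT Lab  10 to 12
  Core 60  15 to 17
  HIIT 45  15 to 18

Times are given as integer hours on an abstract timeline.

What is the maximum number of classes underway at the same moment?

3

Sweep the timeline, counting +1 at each start and −1 at each end (ends before starts at a tie):
0 start Dance Blast → 1
0 start HIIT Circuit → 2
2 end HIIT Circuit → 1
3 end Dance Blast → 0
5 start Spin Intro → 1
6 start Boxing 60 → 2
7 start Dance Bootcamp → 3
8 end Boxing 60 → 2
8 end Spin Intro → 1
9 end Dance Bootcamp → 0
10 start HIIT Lab → 1
12 end HIIT Lab → 0
15 start Core 60 → 1
15 start HIIT 45 → 2
17 end Core 60 → 1
18 end HIIT 45 → 0
Peak is 3, at 7 (Boxing 60, Dance Bootcamp, Spin Intro).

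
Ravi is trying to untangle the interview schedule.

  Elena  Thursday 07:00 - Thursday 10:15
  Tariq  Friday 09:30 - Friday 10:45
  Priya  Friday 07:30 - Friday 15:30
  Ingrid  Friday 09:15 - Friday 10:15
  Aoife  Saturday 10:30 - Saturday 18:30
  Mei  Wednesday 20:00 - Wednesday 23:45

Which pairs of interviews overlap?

Two intervals overlap when each starts before the other ends.
Sorted by start: Mei, Elena, Priya, Ingrid, Tariq, Aoife.
Elena starts after Mei ends, so Mei has no further overlaps.
Priya starts after Elena ends, so Elena has no further overlaps.
Ingrid starts before Priya ends → Priya and Ingrid overlap.
Tariq starts before Priya ends → Priya and Tariq overlap.
Aoife starts after Priya ends.
Tariq starts before Ingrid ends → Ingrid and Tariq overlap.
Aoife starts after Ingrid ends.
Aoife starts after Tariq ends.

Ingrid & Priya, Ingrid & Tariq, Priya & Tariq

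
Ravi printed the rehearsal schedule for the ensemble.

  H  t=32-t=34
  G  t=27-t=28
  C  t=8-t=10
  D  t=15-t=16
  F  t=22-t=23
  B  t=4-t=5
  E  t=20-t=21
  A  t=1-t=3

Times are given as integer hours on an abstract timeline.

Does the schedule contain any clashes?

No

Sorted by start: A, B, C, D, E, F, G, H.
B starts after A ends, so A has no further overlaps.
C starts after B ends, so B has no further overlaps.
D starts after C ends, so C has no further overlaps.
E starts after D ends, so D has no further overlaps.
F starts after E ends, so E has no further overlaps.
G starts after F ends, so F has no further overlaps.
H starts after G ends.
Every pair is clear; the schedule has no overlaps.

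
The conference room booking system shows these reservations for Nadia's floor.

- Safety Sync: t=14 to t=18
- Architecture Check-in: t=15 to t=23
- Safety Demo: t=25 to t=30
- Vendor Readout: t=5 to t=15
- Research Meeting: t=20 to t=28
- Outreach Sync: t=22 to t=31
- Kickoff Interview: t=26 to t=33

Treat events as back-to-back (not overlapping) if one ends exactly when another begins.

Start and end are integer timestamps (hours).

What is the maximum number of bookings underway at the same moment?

4

Sort all start/end points and keep a running count:
t=5 start Vendor Readout → 1
t=14 start Safety Sync → 2
t=15 end Vendor Readout → 1
t=15 start Architecture Check-in → 2
t=18 end Safety Sync → 1
t=20 start Research Meeting → 2
t=22 start Outreach Sync → 3
t=23 end Architecture Check-in → 2
t=25 start Safety Demo → 3
t=26 start Kickoff Interview → 4
t=28 end Research Meeting → 3
t=30 end Safety Demo → 2
t=31 end Outreach Sync → 1
t=33 end Kickoff Interview → 0
Peak is 4, at t=26 (Kickoff Interview, Outreach Sync, Research Meeting, Safety Demo).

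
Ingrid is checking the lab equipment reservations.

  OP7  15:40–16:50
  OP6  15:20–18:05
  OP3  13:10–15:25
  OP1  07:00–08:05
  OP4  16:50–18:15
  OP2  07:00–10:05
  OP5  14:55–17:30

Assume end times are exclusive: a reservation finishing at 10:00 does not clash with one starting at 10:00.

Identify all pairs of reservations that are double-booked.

OP1 & OP2, OP3 & OP5, OP3 & OP6, OP4 & OP5, OP4 & OP6, OP5 & OP6, OP5 & OP7, OP6 & OP7

Sorted by start: OP1, OP2, OP3, OP5, OP6, OP7, OP4.
OP2 starts before OP1 ends → OP1 and OP2 overlap.
OP3 starts after OP1 ends — done with OP1.
OP3 starts after OP2 ends — done with OP2.
OP5 starts before OP3 ends → OP3 and OP5 overlap.
OP6 starts before OP3 ends → OP3 and OP6 overlap.
OP7 starts after OP3 ends — done with OP3.
OP6 starts before OP5 ends → OP5 and OP6 overlap.
OP7 starts before OP5 ends → OP5 and OP7 overlap.
OP4 starts before OP5 ends → OP5 and OP4 overlap.
OP7 starts before OP6 ends → OP6 and OP7 overlap.
OP4 starts before OP6 ends → OP6 and OP4 overlap.
OP4 starts exactly when OP7 ends (back-to-back, no overlap).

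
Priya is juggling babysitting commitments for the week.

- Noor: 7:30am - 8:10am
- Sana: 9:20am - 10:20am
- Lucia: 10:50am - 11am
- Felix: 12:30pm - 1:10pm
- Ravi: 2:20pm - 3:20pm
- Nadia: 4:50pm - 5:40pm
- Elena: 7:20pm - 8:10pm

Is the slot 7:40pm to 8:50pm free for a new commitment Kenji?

Noor: ends 8:10am at or before Kenji starts 7:40pm → clear.
Sana: ends 10:20am at or before Kenji starts 7:40pm → clear.
Lucia: ends 11am at or before Kenji starts 7:40pm → clear.
Felix: ends 1:10pm at or before Kenji starts 7:40pm → clear.
Ravi: ends 3:20pm at or before Kenji starts 7:40pm → clear.
Nadia: ends 5:40pm at or before Kenji starts 7:40pm → clear.
Elena: starts 7:20pm before Kenji ends 8:50pm, and ends 8:10pm after Kenji starts 7:40pm → overlap.
Kenji overlaps Elena.

No — it overlaps Elena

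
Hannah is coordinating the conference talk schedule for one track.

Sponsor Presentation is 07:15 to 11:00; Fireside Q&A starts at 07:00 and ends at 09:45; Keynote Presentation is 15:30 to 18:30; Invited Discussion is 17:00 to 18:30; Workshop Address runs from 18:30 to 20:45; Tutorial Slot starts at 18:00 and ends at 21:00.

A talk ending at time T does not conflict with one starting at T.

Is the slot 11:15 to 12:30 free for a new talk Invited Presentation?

Fireside Q&A: ends 09:45 at or before Invited Presentation starts 11:15 → clear.
Sponsor Presentation: ends 11:00 at or before Invited Presentation starts 11:15 → clear.
Keynote Presentation: starts 15:30 at or after Invited Presentation ends 12:30 → clear.
Invited Discussion: starts 17:00 at or after Invited Presentation ends 12:30 → clear.
Tutorial Slot: starts 18:00 at or after Invited Presentation ends 12:30 → clear.
Workshop Address: starts 18:30 at or after Invited Presentation ends 12:30 → clear.

Yes — the slot is free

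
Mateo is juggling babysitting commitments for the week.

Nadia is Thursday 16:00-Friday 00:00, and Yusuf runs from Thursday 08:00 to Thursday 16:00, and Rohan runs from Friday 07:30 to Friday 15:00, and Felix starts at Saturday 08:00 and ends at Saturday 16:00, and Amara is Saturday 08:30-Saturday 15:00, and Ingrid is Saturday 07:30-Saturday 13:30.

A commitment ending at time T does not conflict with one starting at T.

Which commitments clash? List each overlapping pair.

Sorted by start: Yusuf, Nadia, Rohan, Ingrid, Felix, Amara.
Nadia starts exactly when Yusuf ends (back-to-back, no overlap); Yusuf is clear from here.
Rohan starts after Nadia ends; Nadia is clear from here.
Ingrid starts after Rohan ends; Rohan is clear from here.
Felix starts before Ingrid ends → Ingrid and Felix overlap.
Amara starts before Ingrid ends → Ingrid and Amara overlap.
Amara starts before Felix ends → Felix and Amara overlap.

Amara & Felix, Amara & Ingrid, Felix & Ingrid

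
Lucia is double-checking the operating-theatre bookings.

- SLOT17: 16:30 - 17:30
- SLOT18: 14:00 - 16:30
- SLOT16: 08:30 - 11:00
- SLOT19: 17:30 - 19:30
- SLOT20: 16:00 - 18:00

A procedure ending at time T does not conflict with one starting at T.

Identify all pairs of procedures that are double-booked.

SLOT17 & SLOT20, SLOT18 & SLOT20, SLOT19 & SLOT20

Sorted by start: SLOT16, SLOT18, SLOT20, SLOT17, SLOT19.
SLOT18 starts after SLOT16 ends — done with SLOT16.
SLOT20 starts before SLOT18 ends → SLOT18 and SLOT20 overlap.
SLOT17 starts exactly when SLOT18 ends (back-to-back, no overlap) — done with SLOT18.
SLOT17 starts before SLOT20 ends → SLOT20 and SLOT17 overlap.
SLOT19 starts before SLOT20 ends → SLOT20 and SLOT19 overlap.
SLOT19 starts exactly when SLOT17 ends (back-to-back, no overlap).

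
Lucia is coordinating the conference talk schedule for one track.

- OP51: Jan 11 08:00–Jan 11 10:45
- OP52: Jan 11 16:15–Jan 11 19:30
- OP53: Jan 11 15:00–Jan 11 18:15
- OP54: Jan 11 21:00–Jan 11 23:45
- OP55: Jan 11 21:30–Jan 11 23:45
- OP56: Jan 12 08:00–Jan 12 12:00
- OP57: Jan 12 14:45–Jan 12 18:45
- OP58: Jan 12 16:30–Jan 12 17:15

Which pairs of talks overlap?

Sorted by start: OP51, OP53, OP52, OP54, OP55, OP56, OP57, OP58.
OP53 starts after OP51 ends, so nothing later overlaps OP51 either.
OP52 starts before OP53 ends → OP53 and OP52 overlap.
OP54 starts after OP53 ends, so nothing later overlaps OP53 either.
OP54 starts after OP52 ends, so nothing later overlaps OP52 either.
OP55 starts before OP54 ends → OP54 and OP55 overlap.
OP56 starts after OP54 ends, so nothing later overlaps OP54 either.
OP56 starts after OP55 ends, so nothing later overlaps OP55 either.
OP57 starts after OP56 ends, so nothing later overlaps OP56 either.
OP58 starts before OP57 ends → OP57 and OP58 overlap.

OP52 & OP53, OP54 & OP55, OP57 & OP58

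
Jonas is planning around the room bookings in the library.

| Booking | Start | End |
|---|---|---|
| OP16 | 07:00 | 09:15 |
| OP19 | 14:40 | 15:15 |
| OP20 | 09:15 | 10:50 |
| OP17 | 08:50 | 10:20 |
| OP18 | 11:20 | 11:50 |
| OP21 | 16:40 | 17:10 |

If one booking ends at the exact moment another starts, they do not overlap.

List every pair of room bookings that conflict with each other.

Sorted by start: OP16, OP17, OP20, OP18, OP19, OP21.
OP17 starts before OP16 ends → OP16 and OP17 overlap.
OP20 starts exactly when OP16 ends (back-to-back, no overlap), so nothing later overlaps OP16 either.
OP20 starts before OP17 ends → OP17 and OP20 overlap.
OP18 starts after OP17 ends, so nothing later overlaps OP17 either.
OP18 starts after OP20 ends, so nothing later overlaps OP20 either.
OP19 starts after OP18 ends, so nothing later overlaps OP18 either.
OP21 starts after OP19 ends.

OP16 & OP17, OP17 & OP20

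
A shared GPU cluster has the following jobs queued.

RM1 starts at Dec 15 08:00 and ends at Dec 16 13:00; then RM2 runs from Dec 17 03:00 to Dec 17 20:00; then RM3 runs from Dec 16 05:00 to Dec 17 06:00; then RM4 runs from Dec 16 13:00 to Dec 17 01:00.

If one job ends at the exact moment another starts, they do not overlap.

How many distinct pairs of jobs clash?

3

Sorted by start: RM1, RM3, RM4, RM2.
RM3 starts before RM1 ends → RM1 and RM3 overlap.
RM4 starts exactly when RM1 ends (back-to-back, no overlap) — done with RM1.
RM4 starts before RM3 ends → RM3 and RM4 overlap.
RM2 starts before RM3 ends → RM3 and RM2 overlap.
RM2 starts after RM4 ends.
Overlapping pairs: RM1 & RM3, RM2 & RM3, RM3 & RM4 — 3 in total.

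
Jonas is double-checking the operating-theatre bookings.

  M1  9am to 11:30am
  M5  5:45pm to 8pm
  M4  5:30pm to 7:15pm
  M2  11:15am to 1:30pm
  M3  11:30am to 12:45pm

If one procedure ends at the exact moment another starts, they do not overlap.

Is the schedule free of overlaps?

Sorted by start: M1, M2, M3, M4, M5.
M2 starts before M1 ends → M1 and M2 overlap.
That's a conflict, so the schedule is not conflict-free.

No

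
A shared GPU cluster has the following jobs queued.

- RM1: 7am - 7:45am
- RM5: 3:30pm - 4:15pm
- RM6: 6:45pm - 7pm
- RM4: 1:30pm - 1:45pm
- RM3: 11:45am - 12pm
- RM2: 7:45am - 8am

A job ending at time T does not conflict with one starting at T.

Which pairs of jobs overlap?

Sorted by start: RM1, RM2, RM3, RM4, RM5, RM6.
RM2 starts exactly when RM1 ends (back-to-back, no overlap), so RM1 has no further overlaps.
RM3 starts after RM2 ends, so RM2 has no further overlaps.
RM4 starts after RM3 ends, so RM3 has no further overlaps.
RM5 starts after RM4 ends, so RM4 has no further overlaps.
RM6 starts after RM5 ends.

none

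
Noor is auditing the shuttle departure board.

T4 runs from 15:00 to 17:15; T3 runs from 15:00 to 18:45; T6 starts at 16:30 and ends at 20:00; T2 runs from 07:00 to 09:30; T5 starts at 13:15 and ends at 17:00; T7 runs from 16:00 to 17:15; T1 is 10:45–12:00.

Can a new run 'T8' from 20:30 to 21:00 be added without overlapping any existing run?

Yes — the slot is free

T2: ends 09:30 at or before T8 starts 20:30 → clear.
T1: ends 12:00 at or before T8 starts 20:30 → clear.
T5: ends 17:00 at or before T8 starts 20:30 → clear.
T3: ends 18:45 at or before T8 starts 20:30 → clear.
T4: ends 17:15 at or before T8 starts 20:30 → clear.
T7: ends 17:15 at or before T8 starts 20:30 → clear.
T6: ends 20:00 at or before T8 starts 20:30 → clear.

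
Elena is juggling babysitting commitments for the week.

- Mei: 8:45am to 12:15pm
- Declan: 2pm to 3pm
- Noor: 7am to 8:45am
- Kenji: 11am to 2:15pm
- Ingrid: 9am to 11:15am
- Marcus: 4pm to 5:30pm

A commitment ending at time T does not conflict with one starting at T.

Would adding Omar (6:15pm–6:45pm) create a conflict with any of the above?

No — it doesn't clash with anything

Noor: ends 8:45am at or before Omar starts 6:15pm → clear.
Mei: ends 12:15pm at or before Omar starts 6:15pm → clear.
Ingrid: ends 11:15am at or before Omar starts 6:15pm → clear.
Kenji: ends 2:15pm at or before Omar starts 6:15pm → clear.
Declan: ends 3pm at or before Omar starts 6:15pm → clear.
Marcus: ends 5:30pm at or before Omar starts 6:15pm → clear.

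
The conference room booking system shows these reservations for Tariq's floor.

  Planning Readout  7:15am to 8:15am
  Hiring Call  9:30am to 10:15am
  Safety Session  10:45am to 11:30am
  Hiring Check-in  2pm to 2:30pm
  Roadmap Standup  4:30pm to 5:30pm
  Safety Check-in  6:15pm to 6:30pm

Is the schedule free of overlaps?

Two intervals overlap when each starts before the other ends.
Sorted by start: Planning Readout, Hiring Call, Safety Session, Hiring Check-in, Roadmap Standup, Safety Check-in.
Hiring Call starts after Planning Readout ends — done with Planning Readout.
Safety Session starts after Hiring Call ends — done with Hiring Call.
Hiring Check-in starts after Safety Session ends — done with Safety Session.
Roadmap Standup starts after Hiring Check-in ends — done with Hiring Check-in.
Safety Check-in starts after Roadmap Standup ends.
Every pair is clear; the schedule has no overlaps.

Yes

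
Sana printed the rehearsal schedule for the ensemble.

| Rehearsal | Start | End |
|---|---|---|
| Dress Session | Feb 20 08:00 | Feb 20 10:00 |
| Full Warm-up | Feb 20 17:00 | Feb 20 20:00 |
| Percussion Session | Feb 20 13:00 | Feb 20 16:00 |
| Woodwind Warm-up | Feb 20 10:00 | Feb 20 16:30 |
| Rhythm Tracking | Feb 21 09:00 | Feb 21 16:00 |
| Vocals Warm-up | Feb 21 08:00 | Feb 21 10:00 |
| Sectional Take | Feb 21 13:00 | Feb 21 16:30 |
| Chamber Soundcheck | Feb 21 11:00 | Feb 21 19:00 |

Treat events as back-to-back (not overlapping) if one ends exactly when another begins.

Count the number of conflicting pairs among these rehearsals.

5

Sorted by start: Dress Session, Woodwind Warm-up, Percussion Session, Full Warm-up, Vocals Warm-up, Rhythm Tracking, Chamber Soundcheck, Sectional Take.
Woodwind Warm-up starts exactly when Dress Session ends (back-to-back, no overlap); Dress Session is clear from here.
Percussion Session starts before Woodwind Warm-up ends → Woodwind Warm-up and Percussion Session overlap.
Full Warm-up starts after Woodwind Warm-up ends; Woodwind Warm-up is clear from here.
Full Warm-up starts after Percussion Session ends; Percussion Session is clear from here.
Vocals Warm-up starts after Full Warm-up ends; Full Warm-up is clear from here.
Rhythm Tracking starts before Vocals Warm-up ends → Vocals Warm-up and Rhythm Tracking overlap.
Chamber Soundcheck starts after Vocals Warm-up ends; Vocals Warm-up is clear from here.
Chamber Soundcheck starts before Rhythm Tracking ends → Rhythm Tracking and Chamber Soundcheck overlap.
Sectional Take starts before Rhythm Tracking ends → Rhythm Tracking and Sectional Take overlap.
Sectional Take starts before Chamber Soundcheck ends → Chamber Soundcheck and Sectional Take overlap.
Overlapping pairs: Chamber Soundcheck & Rhythm Tracking, Chamber Soundcheck & Sectional Take, Percussion Session & Woodwind Warm-up, Rhythm Tracking & Sectional Take, Rhythm Tracking & Vocals Warm-up — 5 in total.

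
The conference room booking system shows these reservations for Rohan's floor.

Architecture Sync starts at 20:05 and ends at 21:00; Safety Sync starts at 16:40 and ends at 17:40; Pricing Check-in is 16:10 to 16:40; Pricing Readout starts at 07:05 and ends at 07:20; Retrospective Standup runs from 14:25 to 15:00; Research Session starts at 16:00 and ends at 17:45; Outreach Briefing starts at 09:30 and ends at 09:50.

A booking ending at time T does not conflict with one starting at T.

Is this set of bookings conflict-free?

Sorted by start: Pricing Readout, Outreach Briefing, Retrospective Standup, Research Session, Pricing Check-in, Safety Sync, Architecture Sync.
Outreach Briefing starts after Pricing Readout ends, so Pricing Readout has no further overlaps.
Retrospective Standup starts after Outreach Briefing ends, so Outreach Briefing has no further overlaps.
Research Session starts after Retrospective Standup ends, so Retrospective Standup has no further overlaps.
Pricing Check-in starts before Research Session ends → Research Session and Pricing Check-in overlap.
That's a conflict, so the schedule is not conflict-free.

No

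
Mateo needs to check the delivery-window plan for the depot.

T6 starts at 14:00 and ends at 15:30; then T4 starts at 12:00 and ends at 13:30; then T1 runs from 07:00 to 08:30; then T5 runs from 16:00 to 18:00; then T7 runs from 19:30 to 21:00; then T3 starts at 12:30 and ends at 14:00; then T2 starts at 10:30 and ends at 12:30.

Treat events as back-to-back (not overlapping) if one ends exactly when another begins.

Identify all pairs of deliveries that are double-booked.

Sorted by start: T1, T2, T4, T3, T6, T5, T7.
T2 starts after T1 ends, so T1 has no further overlaps.
T4 starts before T2 ends → T2 and T4 overlap.
T3 starts exactly when T2 ends (back-to-back, no overlap), so T2 has no further overlaps.
T3 starts before T4 ends → T4 and T3 overlap.
T6 starts after T4 ends, so T4 has no further overlaps.
T6 starts exactly when T3 ends (back-to-back, no overlap), so T3 has no further overlaps.
T5 starts after T6 ends, so T6 has no further overlaps.
T7 starts after T5 ends.

T2 & T4, T3 & T4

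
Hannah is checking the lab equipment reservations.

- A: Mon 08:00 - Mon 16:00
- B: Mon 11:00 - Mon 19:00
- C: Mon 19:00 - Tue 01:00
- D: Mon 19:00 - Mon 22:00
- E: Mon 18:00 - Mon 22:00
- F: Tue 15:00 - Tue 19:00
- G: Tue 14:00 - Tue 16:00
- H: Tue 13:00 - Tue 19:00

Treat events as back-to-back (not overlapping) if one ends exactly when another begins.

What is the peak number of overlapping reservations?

3

Sort all start/end points and keep a running count:
Mon 08:00 start A → 1
Mon 11:00 start B → 2
Mon 16:00 end A → 1
Mon 18:00 start E → 2
Mon 19:00 end B → 1
Mon 19:00 start C → 2
Mon 19:00 start D → 3
Mon 22:00 end D → 2
Mon 22:00 end E → 1
Tue 01:00 end C → 0
Tue 13:00 start H → 1
Tue 14:00 start G → 2
Tue 15:00 start F → 3
Tue 16:00 end G → 2
Tue 19:00 end F → 1
Tue 19:00 end H → 0
Peak is 3, at Mon 19:00 (C, D, E).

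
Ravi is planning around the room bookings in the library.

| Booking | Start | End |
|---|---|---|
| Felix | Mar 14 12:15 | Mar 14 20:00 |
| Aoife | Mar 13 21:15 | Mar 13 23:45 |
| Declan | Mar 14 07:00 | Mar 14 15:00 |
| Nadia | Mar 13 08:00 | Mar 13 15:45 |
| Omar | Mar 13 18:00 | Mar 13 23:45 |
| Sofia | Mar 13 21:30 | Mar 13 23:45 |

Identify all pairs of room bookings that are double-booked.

Sorted by start: Nadia, Omar, Aoife, Sofia, Declan, Felix.
Omar starts after Nadia ends; Nadia is clear from here.
Aoife starts before Omar ends → Omar and Aoife overlap.
Sofia starts before Omar ends → Omar and Sofia overlap.
Declan starts after Omar ends; Omar is clear from here.
Sofia starts before Aoife ends → Aoife and Sofia overlap.
Declan starts after Aoife ends; Aoife is clear from here.
Declan starts after Sofia ends; Sofia is clear from here.
Felix starts before Declan ends → Declan and Felix overlap.

Aoife & Omar, Aoife & Sofia, Declan & Felix, Omar & Sofia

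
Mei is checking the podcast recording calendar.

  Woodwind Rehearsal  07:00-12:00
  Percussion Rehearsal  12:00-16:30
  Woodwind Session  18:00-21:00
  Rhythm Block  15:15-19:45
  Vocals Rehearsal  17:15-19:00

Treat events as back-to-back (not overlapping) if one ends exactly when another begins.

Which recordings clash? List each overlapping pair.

Percussion Rehearsal & Rhythm Block, Rhythm Block & Vocals Rehearsal, Rhythm Block & Woodwind Session, Vocals Rehearsal & Woodwind Session

Sorted by start: Woodwind Rehearsal, Percussion Rehearsal, Rhythm Block, Vocals Rehearsal, Woodwind Session.
Percussion Rehearsal starts exactly when Woodwind Rehearsal ends (back-to-back, no overlap) — done with Woodwind Rehearsal.
Rhythm Block starts before Percussion Rehearsal ends → Percussion Rehearsal and Rhythm Block overlap.
Vocals Rehearsal starts after Percussion Rehearsal ends — done with Percussion Rehearsal.
Vocals Rehearsal starts before Rhythm Block ends → Rhythm Block and Vocals Rehearsal overlap.
Woodwind Session starts before Rhythm Block ends → Rhythm Block and Woodwind Session overlap.
Woodwind Session starts before Vocals Rehearsal ends → Vocals Rehearsal and Woodwind Session overlap.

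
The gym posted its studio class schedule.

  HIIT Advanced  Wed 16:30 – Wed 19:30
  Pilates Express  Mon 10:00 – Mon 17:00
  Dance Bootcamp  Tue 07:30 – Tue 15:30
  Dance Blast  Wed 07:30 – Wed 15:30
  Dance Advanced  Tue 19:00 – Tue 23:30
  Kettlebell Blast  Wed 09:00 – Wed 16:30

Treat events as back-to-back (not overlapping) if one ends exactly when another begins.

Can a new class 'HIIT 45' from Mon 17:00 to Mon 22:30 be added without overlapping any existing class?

Yes — the slot is free

Pilates Express: ends Mon 17:00 at or before HIIT 45 starts Mon 17:00 → clear.
Dance Bootcamp: starts Tue 07:30 at or after HIIT 45 ends Mon 22:30 → clear.
Dance Advanced: starts Tue 19:00 at or after HIIT 45 ends Mon 22:30 → clear.
Dance Blast: starts Wed 07:30 at or after HIIT 45 ends Mon 22:30 → clear.
Kettlebell Blast: starts Wed 09:00 at or after HIIT 45 ends Mon 22:30 → clear.
HIIT Advanced: starts Wed 16:30 at or after HIIT 45 ends Mon 22:30 → clear.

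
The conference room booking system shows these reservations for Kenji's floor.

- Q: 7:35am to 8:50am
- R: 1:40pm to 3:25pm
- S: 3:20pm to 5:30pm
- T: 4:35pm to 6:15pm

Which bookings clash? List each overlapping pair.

Two intervals overlap when each starts before the other ends.
Sorted by start: Q, R, S, T.
R starts after Q ends; Q is clear from here.
S starts before R ends → R and S overlap.
T starts after R ends.
T starts before S ends → S and T overlap.

R & S, S & T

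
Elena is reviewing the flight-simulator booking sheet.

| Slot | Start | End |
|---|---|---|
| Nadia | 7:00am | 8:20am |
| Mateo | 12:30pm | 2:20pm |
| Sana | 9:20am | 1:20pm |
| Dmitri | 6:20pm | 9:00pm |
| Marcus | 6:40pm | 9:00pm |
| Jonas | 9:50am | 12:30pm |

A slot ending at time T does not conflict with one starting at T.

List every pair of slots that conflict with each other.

Sorted by start: Nadia, Sana, Jonas, Mateo, Dmitri, Marcus.
Sana starts after Nadia ends — done with Nadia.
Jonas starts before Sana ends → Sana and Jonas overlap.
Mateo starts before Sana ends → Sana and Mateo overlap.
Dmitri starts after Sana ends — done with Sana.
Mateo starts exactly when Jonas ends (back-to-back, no overlap) — done with Jonas.
Dmitri starts after Mateo ends — done with Mateo.
Marcus starts before Dmitri ends → Dmitri and Marcus overlap.

Dmitri & Marcus, Jonas & Sana, Mateo & Sana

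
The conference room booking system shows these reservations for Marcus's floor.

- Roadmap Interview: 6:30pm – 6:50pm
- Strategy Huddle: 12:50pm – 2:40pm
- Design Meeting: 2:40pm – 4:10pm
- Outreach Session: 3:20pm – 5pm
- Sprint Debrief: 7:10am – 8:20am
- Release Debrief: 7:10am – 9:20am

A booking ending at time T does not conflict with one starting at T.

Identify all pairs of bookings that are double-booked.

Design Meeting & Outreach Session, Release Debrief & Sprint Debrief

Sorted by start: Sprint Debrief, Release Debrief, Strategy Huddle, Design Meeting, Outreach Session, Roadmap Interview.
Release Debrief starts before Sprint Debrief ends → Sprint Debrief and Release Debrief overlap.
Strategy Huddle starts after Sprint Debrief ends, so nothing later overlaps Sprint Debrief either.
Strategy Huddle starts after Release Debrief ends, so nothing later overlaps Release Debrief either.
Design Meeting starts exactly when Strategy Huddle ends (back-to-back, no overlap), so nothing later overlaps Strategy Huddle either.
Outreach Session starts before Design Meeting ends → Design Meeting and Outreach Session overlap.
Roadmap Interview starts after Design Meeting ends.
Roadmap Interview starts after Outreach Session ends.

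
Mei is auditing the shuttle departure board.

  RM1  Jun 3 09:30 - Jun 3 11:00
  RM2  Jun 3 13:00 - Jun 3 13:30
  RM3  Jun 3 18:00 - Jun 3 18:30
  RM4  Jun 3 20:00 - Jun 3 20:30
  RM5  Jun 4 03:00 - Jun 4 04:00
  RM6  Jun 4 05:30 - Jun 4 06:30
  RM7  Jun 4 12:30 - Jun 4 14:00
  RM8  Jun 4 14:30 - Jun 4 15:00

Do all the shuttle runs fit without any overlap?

Two intervals overlap when each starts before the other ends.
Sorted by start: RM1, RM2, RM3, RM4, RM5, RM6, RM7, RM8.
RM2 starts after RM1 ends — done with RM1.
RM3 starts after RM2 ends — done with RM2.
RM4 starts after RM3 ends — done with RM3.
RM5 starts after RM4 ends — done with RM4.
RM6 starts after RM5 ends — done with RM5.
RM7 starts after RM6 ends — done with RM6.
RM8 starts after RM7 ends.
Every pair is clear; the schedule has no overlaps.

Yes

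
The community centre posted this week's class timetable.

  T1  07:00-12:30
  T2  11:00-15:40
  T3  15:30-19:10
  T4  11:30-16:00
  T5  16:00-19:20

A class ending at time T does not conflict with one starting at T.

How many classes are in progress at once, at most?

3

Sweep the timeline, counting +1 at each start and −1 at each end (ends before starts at a tie):
07:00 start T1 → 1
11:00 start T2 → 2
11:30 start T4 → 3
12:30 end T1 → 2
15:30 start T3 → 3
15:40 end T2 → 2
16:00 end T4 → 1
16:00 start T5 → 2
19:10 end T3 → 1
19:20 end T5 → 0
Peak is 3, at 11:30 (T1, T2, T4).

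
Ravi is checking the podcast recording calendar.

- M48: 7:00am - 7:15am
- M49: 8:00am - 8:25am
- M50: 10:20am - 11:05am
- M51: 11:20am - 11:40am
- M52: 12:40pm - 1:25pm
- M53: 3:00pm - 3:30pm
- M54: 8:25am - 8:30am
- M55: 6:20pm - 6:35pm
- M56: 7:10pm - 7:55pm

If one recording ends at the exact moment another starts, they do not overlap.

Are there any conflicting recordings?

No

Sorted by start: M48, M49, M54, M50, M51, M52, M53, M55, M56.
M49 starts after M48 ends, so nothing later overlaps M48 either.
M54 starts exactly when M49 ends (back-to-back, no overlap), so nothing later overlaps M49 either.
M50 starts after M54 ends, so nothing later overlaps M54 either.
M51 starts after M50 ends, so nothing later overlaps M50 either.
M52 starts after M51 ends, so nothing later overlaps M51 either.
M53 starts after M52 ends, so nothing later overlaps M52 either.
M55 starts after M53 ends, so nothing later overlaps M53 either.
M56 starts after M55 ends.
Every pair is clear; the schedule has no overlaps.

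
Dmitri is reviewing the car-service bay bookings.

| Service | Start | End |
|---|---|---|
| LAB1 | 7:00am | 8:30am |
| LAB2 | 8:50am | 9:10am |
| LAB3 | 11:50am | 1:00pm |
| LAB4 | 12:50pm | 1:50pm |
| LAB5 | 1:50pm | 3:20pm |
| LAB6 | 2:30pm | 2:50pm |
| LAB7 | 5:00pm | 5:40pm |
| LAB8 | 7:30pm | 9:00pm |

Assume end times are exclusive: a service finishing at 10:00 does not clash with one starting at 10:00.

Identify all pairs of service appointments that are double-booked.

Sorted by start: LAB1, LAB2, LAB3, LAB4, LAB5, LAB6, LAB7, LAB8.
LAB2 starts after LAB1 ends — done with LAB1.
LAB3 starts after LAB2 ends — done with LAB2.
LAB4 starts before LAB3 ends → LAB3 and LAB4 overlap.
LAB5 starts after LAB3 ends — done with LAB3.
LAB5 starts exactly when LAB4 ends (back-to-back, no overlap) — done with LAB4.
LAB6 starts before LAB5 ends → LAB5 and LAB6 overlap.
LAB7 starts after LAB5 ends — done with LAB5.
LAB7 starts after LAB6 ends — done with LAB6.
LAB8 starts after LAB7 ends.

LAB3 & LAB4, LAB5 & LAB6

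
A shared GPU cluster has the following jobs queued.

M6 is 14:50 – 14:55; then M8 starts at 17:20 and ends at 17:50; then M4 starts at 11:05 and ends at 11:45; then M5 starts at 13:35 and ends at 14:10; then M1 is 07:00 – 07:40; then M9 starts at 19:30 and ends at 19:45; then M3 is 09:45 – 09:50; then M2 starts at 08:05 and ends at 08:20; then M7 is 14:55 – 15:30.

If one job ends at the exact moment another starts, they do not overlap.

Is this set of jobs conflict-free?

Yes

Sorted by start: M1, M2, M3, M4, M5, M6, M7, M8, M9.
M2 starts after M1 ends — done with M1.
M3 starts after M2 ends — done with M2.
M4 starts after M3 ends — done with M3.
M5 starts after M4 ends — done with M4.
M6 starts after M5 ends — done with M5.
M7 starts exactly when M6 ends (back-to-back, no overlap) — done with M6.
M8 starts after M7 ends — done with M7.
M9 starts after M8 ends.
Every pair is clear; the schedule has no overlaps.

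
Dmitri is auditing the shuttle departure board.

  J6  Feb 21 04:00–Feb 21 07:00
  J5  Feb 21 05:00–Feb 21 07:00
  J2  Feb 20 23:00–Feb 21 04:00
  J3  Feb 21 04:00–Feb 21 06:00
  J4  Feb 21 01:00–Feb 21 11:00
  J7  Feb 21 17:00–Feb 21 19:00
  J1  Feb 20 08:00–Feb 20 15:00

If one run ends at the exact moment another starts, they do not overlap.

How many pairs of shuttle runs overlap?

Check each pair: they overlap iff neither finishes before the other starts.
Sorted by start: J1, J2, J4, J3, J6, J5, J7.
J2 starts after J1 ends, so nothing later overlaps J1 either.
J4 starts before J2 ends → J2 and J4 overlap.
J3 starts exactly when J2 ends (back-to-back, no overlap), so nothing later overlaps J2 either.
J3 starts before J4 ends → J4 and J3 overlap.
J6 starts before J4 ends → J4 and J6 overlap.
J5 starts before J4 ends → J4 and J5 overlap.
J7 starts after J4 ends.
J6 starts before J3 ends → J3 and J6 overlap.
J5 starts before J3 ends → J3 and J5 overlap.
J7 starts after J3 ends.
J5 starts before J6 ends → J6 and J5 overlap.
J7 starts after J6 ends.
J7 starts after J5 ends.
Overlapping pairs: J2 & J4, J3 & J4, J3 & J5, J3 & J6, J4 & J5, J4 & J6, J5 & J6 — 7 in total.

7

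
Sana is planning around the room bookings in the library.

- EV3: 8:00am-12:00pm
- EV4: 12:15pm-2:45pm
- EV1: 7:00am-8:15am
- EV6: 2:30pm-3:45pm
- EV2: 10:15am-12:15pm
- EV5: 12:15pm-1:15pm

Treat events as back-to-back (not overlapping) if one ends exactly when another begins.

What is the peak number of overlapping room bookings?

Walk through starts and ends in time order (an end at T is processed before a start at T):
7:00am start EV1 → 1
8:00am start EV3 → 2
8:15am end EV1 → 1
10:15am start EV2 → 2
12:00pm end EV3 → 1
12:15pm end EV2 → 0
12:15pm start EV4 → 1
12:15pm start EV5 → 2
1:15pm end EV5 → 1
2:30pm start EV6 → 2
2:45pm end EV4 → 1
3:45pm end EV6 → 0
Peak is 2, at 8:00am (EV1, EV3).

2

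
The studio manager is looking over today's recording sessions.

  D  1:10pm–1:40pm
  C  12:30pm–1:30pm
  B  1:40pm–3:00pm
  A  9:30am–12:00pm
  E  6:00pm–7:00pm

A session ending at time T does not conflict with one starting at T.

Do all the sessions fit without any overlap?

No

Sorted by start: A, C, D, B, E.
C starts after A ends — done with A.
D starts before C ends → C and D overlap.
That's a conflict, so the schedule is not conflict-free.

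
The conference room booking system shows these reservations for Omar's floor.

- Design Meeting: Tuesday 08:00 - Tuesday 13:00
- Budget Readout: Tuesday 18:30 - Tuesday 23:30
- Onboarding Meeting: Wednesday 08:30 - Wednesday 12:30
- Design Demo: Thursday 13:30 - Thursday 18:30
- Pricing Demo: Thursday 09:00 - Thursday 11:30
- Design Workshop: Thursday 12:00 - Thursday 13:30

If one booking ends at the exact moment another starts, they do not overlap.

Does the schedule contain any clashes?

No

Sorted by start: Design Meeting, Budget Readout, Onboarding Meeting, Pricing Demo, Design Workshop, Design Demo.
Budget Readout starts after Design Meeting ends, so nothing later overlaps Design Meeting either.
Onboarding Meeting starts after Budget Readout ends, so nothing later overlaps Budget Readout either.
Pricing Demo starts after Onboarding Meeting ends, so nothing later overlaps Onboarding Meeting either.
Design Workshop starts after Pricing Demo ends, so nothing later overlaps Pricing Demo either.
Design Demo starts exactly when Design Workshop ends (back-to-back, no overlap).
Every pair is clear; the schedule has no overlaps.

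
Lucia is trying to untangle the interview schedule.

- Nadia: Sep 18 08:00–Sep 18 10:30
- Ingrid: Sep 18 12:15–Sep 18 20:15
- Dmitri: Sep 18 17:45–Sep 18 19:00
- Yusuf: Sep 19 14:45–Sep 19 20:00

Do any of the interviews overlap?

Yes

Sorted by start: Nadia, Ingrid, Dmitri, Yusuf.
Ingrid starts after Nadia ends — done with Nadia.
Dmitri starts before Ingrid ends → Ingrid and Dmitri overlap.
That's a conflict, so the schedule is not conflict-free.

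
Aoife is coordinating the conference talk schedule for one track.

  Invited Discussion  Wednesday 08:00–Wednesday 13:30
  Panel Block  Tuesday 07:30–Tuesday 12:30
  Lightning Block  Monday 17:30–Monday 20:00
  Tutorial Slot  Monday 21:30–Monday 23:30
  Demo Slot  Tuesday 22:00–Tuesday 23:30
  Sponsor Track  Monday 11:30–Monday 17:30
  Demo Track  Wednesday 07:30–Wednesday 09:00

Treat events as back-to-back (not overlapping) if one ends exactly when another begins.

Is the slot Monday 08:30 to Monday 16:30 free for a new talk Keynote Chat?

Sponsor Track: starts Monday 11:30 before Keynote Chat ends Monday 16:30, and ends Monday 17:30 after Keynote Chat starts Monday 08:30 → overlap.
Lightning Block: starts Monday 17:30 at or after Keynote Chat ends Monday 16:30 → clear.
Tutorial Slot: starts Monday 21:30 at or after Keynote Chat ends Monday 16:30 → clear.
Panel Block: starts Tuesday 07:30 at or after Keynote Chat ends Monday 16:30 → clear.
Demo Slot: starts Tuesday 22:00 at or after Keynote Chat ends Monday 16:30 → clear.
Demo Track: starts Wednesday 07:30 at or after Keynote Chat ends Monday 16:30 → clear.
Invited Discussion: starts Wednesday 08:00 at or after Keynote Chat ends Monday 16:30 → clear.
Keynote Chat overlaps Sponsor Track.

No — it overlaps Sponsor Track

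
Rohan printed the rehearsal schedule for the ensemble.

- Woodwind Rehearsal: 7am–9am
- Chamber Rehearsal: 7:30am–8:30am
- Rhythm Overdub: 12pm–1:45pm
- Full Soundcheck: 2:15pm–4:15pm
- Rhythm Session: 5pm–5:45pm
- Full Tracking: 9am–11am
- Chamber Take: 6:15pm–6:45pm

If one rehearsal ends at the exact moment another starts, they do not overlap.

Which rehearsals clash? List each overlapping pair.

Sorted by start: Woodwind Rehearsal, Chamber Rehearsal, Full Tracking, Rhythm Overdub, Full Soundcheck, Rhythm Session, Chamber Take.
Chamber Rehearsal starts before Woodwind Rehearsal ends → Woodwind Rehearsal and Chamber Rehearsal overlap.
Full Tracking starts exactly when Woodwind Rehearsal ends (back-to-back, no overlap), so nothing later overlaps Woodwind Rehearsal either.
Full Tracking starts after Chamber Rehearsal ends, so nothing later overlaps Chamber Rehearsal either.
Rhythm Overdub starts after Full Tracking ends, so nothing later overlaps Full Tracking either.
Full Soundcheck starts after Rhythm Overdub ends, so nothing later overlaps Rhythm Overdub either.
Rhythm Session starts after Full Soundcheck ends, so nothing later overlaps Full Soundcheck either.
Chamber Take starts after Rhythm Session ends.

Chamber Rehearsal & Woodwind Rehearsal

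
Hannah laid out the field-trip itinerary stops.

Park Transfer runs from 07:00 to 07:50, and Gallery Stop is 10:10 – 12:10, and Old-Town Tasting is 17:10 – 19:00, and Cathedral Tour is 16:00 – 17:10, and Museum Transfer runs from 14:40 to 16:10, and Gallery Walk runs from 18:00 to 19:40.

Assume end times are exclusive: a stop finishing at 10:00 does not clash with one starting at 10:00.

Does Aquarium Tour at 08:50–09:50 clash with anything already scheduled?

No — it doesn't clash with anything

Park Transfer: ends 07:50 at or before Aquarium Tour starts 08:50 → clear.
Gallery Stop: starts 10:10 at or after Aquarium Tour ends 09:50 → clear.
Museum Transfer: starts 14:40 at or after Aquarium Tour ends 09:50 → clear.
Cathedral Tour: starts 16:00 at or after Aquarium Tour ends 09:50 → clear.
Old-Town Tasting: starts 17:10 at or after Aquarium Tour ends 09:50 → clear.
Gallery Walk: starts 18:00 at or after Aquarium Tour ends 09:50 → clear.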